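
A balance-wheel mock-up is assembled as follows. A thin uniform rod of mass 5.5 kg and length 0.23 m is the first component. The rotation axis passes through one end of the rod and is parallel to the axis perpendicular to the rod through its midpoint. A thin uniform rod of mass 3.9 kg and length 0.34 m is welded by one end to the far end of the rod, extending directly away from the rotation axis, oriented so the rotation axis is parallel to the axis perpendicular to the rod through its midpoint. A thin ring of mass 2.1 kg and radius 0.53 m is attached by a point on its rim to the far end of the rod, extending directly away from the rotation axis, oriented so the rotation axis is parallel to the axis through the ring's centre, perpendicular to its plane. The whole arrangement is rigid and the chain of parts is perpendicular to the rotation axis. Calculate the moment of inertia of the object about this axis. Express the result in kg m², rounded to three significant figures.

Thin rod: I_cm = (1/12)ML² = (1/12)(5.5)(0.23)² = 0.024246 kg m²; centre at d = 0.115 m, so I = I_cm + Md² gives I = 0.024246 + (5.5)(0.115)² = 0.096983 kg m².
Thin rod: I_cm = (1/12)ML² = (1/12)(3.9)(0.34)² = 0.03757 kg m²; centre at d = 0.115 + 0.115 + 0.17 = 0.4 m, so I = I_cm + Md² gives I = 0.03757 + (3.9)(0.4)² = 0.66157 kg m².
Thin ring: I_cm = MR² = (2.1)(0.53)² = 0.58989 kg m²; centre at d = 0.115 + 0.115 + 0.17 + 0.17 + 0.53 = 1.1 m, so I = I_cm + Md² gives I = 0.58989 + (2.1)(1.1)² = 3.1309 kg m².
Total I = 0.096983 + 0.66157 + 3.1309 = 3.8894 kg m².

3.89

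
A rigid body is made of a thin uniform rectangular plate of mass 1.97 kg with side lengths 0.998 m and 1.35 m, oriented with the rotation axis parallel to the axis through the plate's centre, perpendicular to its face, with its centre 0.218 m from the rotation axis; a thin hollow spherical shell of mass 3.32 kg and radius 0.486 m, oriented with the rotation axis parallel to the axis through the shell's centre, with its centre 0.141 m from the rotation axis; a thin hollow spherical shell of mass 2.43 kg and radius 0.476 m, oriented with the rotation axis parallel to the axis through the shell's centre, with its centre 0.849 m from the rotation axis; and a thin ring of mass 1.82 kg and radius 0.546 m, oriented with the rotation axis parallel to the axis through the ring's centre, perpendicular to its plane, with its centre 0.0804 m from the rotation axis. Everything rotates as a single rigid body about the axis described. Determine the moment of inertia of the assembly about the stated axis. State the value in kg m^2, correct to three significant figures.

3.82

Rectangular plate: I_cm = (1/12)M(a²+b²) = (1/12)(1.97)[(0.998)² + (1.35)²] = 0.4627 kg m^2; centre at d = 0.218 m, so I = I_cm + Md² gives I = 0.4627 + (1.97)(0.218)² = 0.55633 kg m^2.
Spherical shell: I_cm = (2/3)MR² = (2/3)(3.32)(0.486)² = 0.52278 kg m^2; centre at d = 0.141 m, so I = I_cm + Md² gives I = 0.52278 + (3.32)(0.141)² = 0.58879 kg m^2.
Spherical shell: I_cm = (2/3)MR² = (2/3)(2.43)(0.476)² = 0.36705 kg m^2; centre at d = 0.849 m, so I = I_cm + Md² gives I = 0.36705 + (2.43)(0.849)² = 2.1186 kg m^2.
Thin ring: I_cm = MR² = (1.82)(0.546)² = 0.54257 kg m^2; centre at d = 0.0804 m, so I = I_cm + Md² gives I = 0.54257 + (1.82)(0.0804)² = 0.55434 kg m^2.
Total I = 0.55633 + 0.58879 + 2.1186 + 0.55434 = 3.818 kg m^2.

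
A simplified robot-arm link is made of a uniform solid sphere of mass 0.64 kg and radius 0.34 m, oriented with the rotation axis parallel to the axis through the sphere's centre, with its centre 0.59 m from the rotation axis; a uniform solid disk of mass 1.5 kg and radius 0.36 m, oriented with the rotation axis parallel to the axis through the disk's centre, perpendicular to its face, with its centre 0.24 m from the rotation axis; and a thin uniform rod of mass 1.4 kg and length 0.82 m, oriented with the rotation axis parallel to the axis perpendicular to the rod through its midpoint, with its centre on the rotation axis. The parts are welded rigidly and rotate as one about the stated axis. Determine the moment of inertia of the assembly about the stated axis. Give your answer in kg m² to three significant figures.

0.514

Solid sphere: I_cm = (2/5)MR² = (2/5)(0.64)(0.34)² = 0.029594 kg m²; centre at d = 0.59 m, so I = I_cm + Md² gives I = 0.029594 + (0.64)(0.59)² = 0.25238 kg m².
Solid disk: I_cm = (1/2)MR² = (1/2)(1.5)(0.36)² = 0.0972 kg m²; centre at d = 0.24 m, so I = I_cm + Md² gives I = 0.0972 + (1.5)(0.24)² = 0.1836 kg m².
Thin rod: I_cm = (1/12)ML² = (1/12)(1.4)(0.82)² = 0.078447 kg m²; axis through the centre, so I = 0.078447 kg m².
Total I = 0.25238 + 0.1836 + 0.078447 = 0.51442 kg m².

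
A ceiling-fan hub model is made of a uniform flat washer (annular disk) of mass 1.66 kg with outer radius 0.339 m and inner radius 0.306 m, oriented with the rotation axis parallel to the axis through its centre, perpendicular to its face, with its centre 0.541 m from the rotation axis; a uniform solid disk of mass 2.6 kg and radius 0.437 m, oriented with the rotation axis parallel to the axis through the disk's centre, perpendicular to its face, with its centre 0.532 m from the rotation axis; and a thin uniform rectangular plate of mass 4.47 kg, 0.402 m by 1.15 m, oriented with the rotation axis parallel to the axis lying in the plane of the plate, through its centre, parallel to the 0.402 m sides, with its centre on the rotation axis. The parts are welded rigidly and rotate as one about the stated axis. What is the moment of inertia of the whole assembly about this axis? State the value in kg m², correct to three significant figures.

Annular disk: I_cm = (1/2)M(R²+r²) = (1/2)(1.66)[(0.339)² + (0.306)²] = 0.1731 kg m²; centre at d = 0.541 m, so I = I_cm + Md² gives I = 0.1731 + (1.66)(0.541)² = 0.65895 kg m².
Solid disk: I_cm = (1/2)MR² = (1/2)(2.6)(0.437)² = 0.24826 kg m²; centre at d = 0.532 m, so I = I_cm + Md² gives I = 0.24826 + (2.6)(0.532)² = 0.98412 kg m².
Rectangular plate: I_cm = (1/12)Mb² = (1/12)(4.47)(1.15)² = 0.49263 kg m²; axis through the centre, so I = 0.49263 kg m².
Total I = 0.65895 + 0.98412 + 0.49263 = 2.1357 kg m².

2.14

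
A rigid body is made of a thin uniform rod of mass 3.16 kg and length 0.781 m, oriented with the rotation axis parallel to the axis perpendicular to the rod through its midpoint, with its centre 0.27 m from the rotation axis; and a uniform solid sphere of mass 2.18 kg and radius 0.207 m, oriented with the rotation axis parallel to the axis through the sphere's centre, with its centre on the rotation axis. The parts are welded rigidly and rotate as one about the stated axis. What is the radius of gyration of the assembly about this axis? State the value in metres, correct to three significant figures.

Thin rod: I_cm = (1/12)ML² = (1/12)(3.16)(0.781)² = 0.16062 kg m^2; centre at d = 0.27 m, so I = I_cm + Md² gives I = 0.16062 + (3.16)(0.27)² = 0.39099 kg m^2.
Solid sphere: I_cm = (2/5)MR² = (2/5)(2.18)(0.207)² = 0.037364 kg m^2; axis through the centre, so I = 0.037364 kg m^2.
Total I = 0.42835 kg m^2; total mass M = 5.34 kg.
k = √(I/M) = √(0.42835/5.34) = 0.28322 m.

0.283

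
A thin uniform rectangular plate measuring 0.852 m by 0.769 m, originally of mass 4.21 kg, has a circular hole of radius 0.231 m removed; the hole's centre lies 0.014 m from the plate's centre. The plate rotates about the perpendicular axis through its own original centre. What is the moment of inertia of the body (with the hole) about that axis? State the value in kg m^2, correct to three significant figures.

0.433

Unpierced body about its centre: I₀ = (1/12)M(a²+b²) = (1/12)(4.21)[(0.852)² + (0.769)²] = 0.46214 kg m^2.
The removed disk has mass m = M·πr²/(ab) = (4.21)·π(0.231)²/(0.852·0.769) = 1.0772 kg (same uniform areal density).
Its moment of inertia about the rotation axis (parallel-axis theorem): I_hole = (1/2)mr² + md² = (1/2)(1.0772)(0.231)² + (1.0772)(0.014)² = 0.028951 kg m^2.
Treating the hole as negative mass, I = I₀ − I_hole = 0.46214 − 0.028951 = 0.43319 kg m^2.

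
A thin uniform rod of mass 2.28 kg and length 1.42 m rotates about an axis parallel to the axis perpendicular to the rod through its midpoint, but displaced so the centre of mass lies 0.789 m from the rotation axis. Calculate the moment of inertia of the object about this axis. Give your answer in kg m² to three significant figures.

I_cm = (1/12)ML² = (1/12)(2.28)(1.42)² = 0.38312 kg m²; centre at d = 0.789 m, so the parallel axis theorem gives I = 0.38312 + (2.28)(0.789)² = 1.8025 kg m².

1.80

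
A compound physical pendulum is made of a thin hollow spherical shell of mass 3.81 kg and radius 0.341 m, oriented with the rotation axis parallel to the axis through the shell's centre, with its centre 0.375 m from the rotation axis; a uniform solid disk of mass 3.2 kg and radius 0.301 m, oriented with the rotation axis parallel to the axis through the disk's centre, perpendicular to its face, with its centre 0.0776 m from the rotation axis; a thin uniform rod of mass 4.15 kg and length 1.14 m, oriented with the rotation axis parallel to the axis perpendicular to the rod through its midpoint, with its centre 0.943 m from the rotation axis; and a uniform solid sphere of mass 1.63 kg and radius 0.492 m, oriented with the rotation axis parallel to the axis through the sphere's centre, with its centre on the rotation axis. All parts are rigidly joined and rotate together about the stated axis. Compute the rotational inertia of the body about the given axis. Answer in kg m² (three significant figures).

5.29

Spherical shell: I_cm = (2/3)MR² = (2/3)(3.81)(0.341)² = 0.29535 kg m²; centre at d = 0.375 m, so I = I_cm + Md² gives I = 0.29535 + (3.81)(0.375)² = 0.83113 kg m².
Solid disk: I_cm = (1/2)MR² = (1/2)(3.2)(0.301)² = 0.14496 kg m²; centre at d = 0.0776 m, so I = I_cm + Md² gives I = 0.14496 + (3.2)(0.0776)² = 0.16423 kg m².
Thin rod: I_cm = (1/12)ML² = (1/12)(4.15)(1.14)² = 0.44944 kg m²; centre at d = 0.943 m, so I = I_cm + Md² gives I = 0.44944 + (4.15)(0.943)² = 4.1398 kg m².
Solid sphere: I_cm = (2/5)MR² = (2/5)(1.63)(0.492)² = 0.15783 kg m²; axis through the centre, so I = 0.15783 kg m².
Total I = 0.83113 + 0.16423 + 4.1398 + 0.15783 = 5.293 kg m².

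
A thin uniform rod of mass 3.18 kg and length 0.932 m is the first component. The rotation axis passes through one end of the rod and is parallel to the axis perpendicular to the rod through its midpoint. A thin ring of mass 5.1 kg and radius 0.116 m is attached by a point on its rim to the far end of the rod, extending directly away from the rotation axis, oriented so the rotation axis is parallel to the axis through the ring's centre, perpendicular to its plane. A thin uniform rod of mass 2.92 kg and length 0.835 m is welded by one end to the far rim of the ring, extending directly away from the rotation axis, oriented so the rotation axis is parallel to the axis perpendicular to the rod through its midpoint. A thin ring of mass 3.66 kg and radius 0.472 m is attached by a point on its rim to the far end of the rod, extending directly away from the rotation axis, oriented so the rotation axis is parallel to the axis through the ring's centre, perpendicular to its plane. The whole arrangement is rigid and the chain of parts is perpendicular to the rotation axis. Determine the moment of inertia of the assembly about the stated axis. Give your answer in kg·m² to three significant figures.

37.2

Thin rod: I_cm = (1/12)ML² = (1/12)(3.18)(0.932)² = 0.23019 kg·m²; centre at d = 0.466 m, so I = I_cm + Md² gives I = 0.23019 + (3.18)(0.466)² = 0.92074 kg·m².
Thin ring: I_cm = MR² = (5.1)(0.116)² = 0.068626 kg·m²; centre at d = 0.466 + 0.466 + 0.116 = 1.048 m, so I = I_cm + Md² gives I = 0.068626 + (5.1)(1.048)² = 5.67 kg·m².
Thin rod: I_cm = (1/12)ML² = (1/12)(2.92)(0.835)² = 0.16966 kg·m²; centre at d = 0.466 + 0.466 + 0.116 + 0.116 + 0.4175 = 1.5815 m, so I = I_cm + Md² gives I = 0.16966 + (2.92)(1.5815)² = 7.473 kg·m².
Thin ring: I_cm = MR² = (3.66)(0.472)² = 0.81539 kg·m²; centre at d = 0.466 + 0.466 + 0.116 + 0.116 + 0.4175 + 0.4175 + 0.472 = 2.471 m, so I = I_cm + Md² gives I = 0.81539 + (3.66)(2.471)² = 23.163 kg·m².
Total I = 0.92074 + 5.67 + 7.473 + 23.163 = 37.226 kg·m².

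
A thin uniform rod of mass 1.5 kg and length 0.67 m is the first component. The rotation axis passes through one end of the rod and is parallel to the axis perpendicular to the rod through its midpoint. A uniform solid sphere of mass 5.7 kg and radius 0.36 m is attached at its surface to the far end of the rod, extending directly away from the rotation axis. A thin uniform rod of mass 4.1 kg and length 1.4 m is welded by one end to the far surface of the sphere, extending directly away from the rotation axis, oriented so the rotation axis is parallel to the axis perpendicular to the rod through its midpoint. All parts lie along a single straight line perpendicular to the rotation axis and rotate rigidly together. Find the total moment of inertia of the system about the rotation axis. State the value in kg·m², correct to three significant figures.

25.1

Thin rod: I_cm = (1/12)ML² = (1/12)(1.5)(0.67)² = 0.056113 kg·m²; centre at d = 0.335 m, so the parallel axis theorem gives I = 0.056113 + (1.5)(0.335)² = 0.22445 kg·m².
Solid sphere: I_cm = (2/5)MR² = (2/5)(5.7)(0.36)² = 0.29549 kg·m²; centre at d = 0.335 + 0.335 + 0.36 = 1.03 m, so the parallel axis theorem gives I = 0.29549 + (5.7)(1.03)² = 6.3426 kg·m².
Thin rod: I_cm = (1/12)ML² = (1/12)(4.1)(1.4)² = 0.66967 kg·m²; centre at d = 0.335 + 0.335 + 0.36 + 0.36 + 0.7 = 2.09 m, so the parallel axis theorem gives I = 0.66967 + (4.1)(2.09)² = 18.579 kg·m².
Total I = 0.22445 + 6.3426 + 18.579 = 25.146 kg·m².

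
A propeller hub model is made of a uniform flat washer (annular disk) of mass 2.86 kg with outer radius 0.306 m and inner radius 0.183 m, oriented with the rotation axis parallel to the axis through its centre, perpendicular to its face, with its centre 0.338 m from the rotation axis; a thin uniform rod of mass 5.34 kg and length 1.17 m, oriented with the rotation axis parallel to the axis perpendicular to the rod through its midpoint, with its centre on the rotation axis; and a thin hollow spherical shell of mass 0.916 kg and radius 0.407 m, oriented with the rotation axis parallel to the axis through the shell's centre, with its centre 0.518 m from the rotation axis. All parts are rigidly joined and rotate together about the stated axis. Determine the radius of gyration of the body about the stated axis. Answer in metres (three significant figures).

0.401

Annular disk: I_cm = (1/2)M(R²+r²) = (1/2)(2.86)[(0.306)² + (0.183)²] = 0.18179 kg m²; centre at d = 0.338 m, so the parallel axis theorem gives I = 0.18179 + (2.86)(0.338)² = 0.50853 kg m².
Thin rod: I_cm = (1/12)ML² = (1/12)(5.34)(1.17)² = 0.60916 kg m²; axis through the centre, so I = 0.60916 kg m².
Spherical shell: I_cm = (2/3)MR² = (2/3)(0.916)(0.407)² = 0.10116 kg m²; centre at d = 0.518 m, so the parallel axis theorem gives I = 0.10116 + (0.916)(0.518)² = 0.34694 kg m².
Total I = 1.4646 kg m²; total mass M = 9.116 kg.
k = √(I/M) = √(1.4646/9.116) = 0.40083 m.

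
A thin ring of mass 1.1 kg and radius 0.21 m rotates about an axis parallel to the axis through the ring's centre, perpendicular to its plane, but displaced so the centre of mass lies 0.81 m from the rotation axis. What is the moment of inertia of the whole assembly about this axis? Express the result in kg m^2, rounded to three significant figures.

0.770

I_cm = MR² = (1.1)(0.21)² = 0.04851 kg m^2; centre at d = 0.81 m, so the parallel axis theorem gives I = 0.04851 + (1.1)(0.81)² = 0.77022 kg m^2.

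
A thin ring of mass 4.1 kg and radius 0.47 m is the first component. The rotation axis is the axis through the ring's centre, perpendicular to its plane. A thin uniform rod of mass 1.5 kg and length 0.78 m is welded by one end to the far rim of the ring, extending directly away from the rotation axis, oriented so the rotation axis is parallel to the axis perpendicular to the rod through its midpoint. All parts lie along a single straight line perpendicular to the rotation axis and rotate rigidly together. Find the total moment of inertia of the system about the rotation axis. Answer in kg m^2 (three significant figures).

2.09

Thin ring: I_cm = MR² = (4.1)(0.47)² = 0.90569 kg m^2; axis through the centre, so I = 0.90569 kg m^2.
Thin rod: I_cm = (1/12)ML² = (1/12)(1.5)(0.78)² = 0.07605 kg m^2; centre at d = 0.47 + 0.39 = 0.86 m, so I = I_cm + Md² gives I = 0.07605 + (1.5)(0.86)² = 1.1854 kg m^2.
Total I = 0.90569 + 1.1854 = 2.0911 kg m^2.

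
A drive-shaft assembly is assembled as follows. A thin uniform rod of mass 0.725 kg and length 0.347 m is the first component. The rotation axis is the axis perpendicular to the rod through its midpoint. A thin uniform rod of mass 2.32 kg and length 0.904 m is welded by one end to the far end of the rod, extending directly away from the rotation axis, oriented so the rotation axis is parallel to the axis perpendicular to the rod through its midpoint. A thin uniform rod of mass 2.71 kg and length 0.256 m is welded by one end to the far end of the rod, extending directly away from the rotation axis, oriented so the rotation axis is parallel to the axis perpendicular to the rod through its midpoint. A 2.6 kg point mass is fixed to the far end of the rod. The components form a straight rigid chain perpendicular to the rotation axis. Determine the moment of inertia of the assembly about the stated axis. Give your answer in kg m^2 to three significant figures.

Thin rod: I_cm = (1/12)ML² = (1/12)(0.725)(0.347)² = 0.0072747 kg m^2; axis through the centre, so I = 0.0072747 kg m^2.
Thin rod: I_cm = (1/12)ML² = (1/12)(2.32)(0.904)² = 0.158 kg m^2; centre at d = 0.1735 + 0.452 = 0.6255 m, so I = I_cm + Md² gives I = 0.158 + (2.32)(0.6255)² = 1.0657 kg m^2.
Thin rod: I_cm = (1/12)ML² = (1/12)(2.71)(0.256)² = 0.0148 kg m^2; centre at d = 0.1735 + 0.452 + 0.452 + 0.128 = 1.2055 m, so I = I_cm + Md² gives I = 0.0148 + (2.71)(1.2055)² = 3.9531 kg m^2.
Point mass: I_cm = 0; centre at d = 0.1735 + 0.452 + 0.452 + 0.128 + 0.128 = 1.3335 m, so I = I_cm + Md² gives I = 0 + (2.6)(1.3335)² = 4.6234 kg m^2.
Total I = 0.0072747 + 1.0657 + 3.9531 + 4.6234 = 9.6494 kg m^2.

9.65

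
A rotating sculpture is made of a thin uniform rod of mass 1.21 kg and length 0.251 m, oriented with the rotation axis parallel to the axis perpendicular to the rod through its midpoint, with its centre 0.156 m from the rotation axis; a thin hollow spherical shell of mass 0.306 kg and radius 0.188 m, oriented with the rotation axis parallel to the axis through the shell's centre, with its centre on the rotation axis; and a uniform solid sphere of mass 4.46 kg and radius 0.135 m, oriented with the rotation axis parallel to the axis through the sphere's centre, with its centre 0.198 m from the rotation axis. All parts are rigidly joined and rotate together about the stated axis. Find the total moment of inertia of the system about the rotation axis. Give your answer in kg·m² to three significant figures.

Thin rod: I_cm = (1/12)ML² = (1/12)(1.21)(0.251)² = 0.0063526 kg·m²; centre at d = 0.156 m, so I = I_cm + Md² gives I = 0.0063526 + (1.21)(0.156)² = 0.035799 kg·m².
Spherical shell: I_cm = (2/3)MR² = (2/3)(0.306)(0.188)² = 0.0072102 kg·m²; axis through the centre, so I = 0.0072102 kg·m².
Solid sphere: I_cm = (2/5)MR² = (2/5)(4.46)(0.135)² = 0.032513 kg·m²; centre at d = 0.198 m, so I = I_cm + Md² gives I = 0.032513 + (4.46)(0.198)² = 0.20736 kg·m².
Total I = 0.035799 + 0.0072102 + 0.20736 = 0.25037 kg·m².

0.250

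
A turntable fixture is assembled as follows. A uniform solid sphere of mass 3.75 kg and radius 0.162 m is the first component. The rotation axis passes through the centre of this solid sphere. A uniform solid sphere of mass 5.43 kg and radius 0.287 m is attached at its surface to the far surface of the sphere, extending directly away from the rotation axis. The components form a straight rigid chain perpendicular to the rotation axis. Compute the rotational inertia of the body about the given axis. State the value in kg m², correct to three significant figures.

1.31

Solid sphere: I_cm = (2/5)MR² = (2/5)(3.75)(0.162)² = 0.039366 kg m²; axis through the centre, so I = 0.039366 kg m².
Solid sphere: I_cm = (2/5)MR² = (2/5)(5.43)(0.287)² = 0.17891 kg m²; centre at d = 0.162 + 0.287 = 0.449 m, so I = I_cm + Md² gives I = 0.17891 + (5.43)(0.449)² = 1.2736 kg m².
Total I = 0.039366 + 1.2736 = 1.313 kg m².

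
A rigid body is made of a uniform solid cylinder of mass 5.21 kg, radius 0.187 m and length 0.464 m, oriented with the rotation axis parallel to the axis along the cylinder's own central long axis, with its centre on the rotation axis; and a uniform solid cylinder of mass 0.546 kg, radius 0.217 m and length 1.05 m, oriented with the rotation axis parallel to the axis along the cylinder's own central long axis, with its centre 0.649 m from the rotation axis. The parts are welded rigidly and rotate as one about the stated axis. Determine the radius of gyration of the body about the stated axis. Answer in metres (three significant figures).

Solid cylinder: I_cm = (1/2)MR² = (1/2)(5.21)(0.187)² = 0.091094 kg m²; axis through the centre, so I = 0.091094 kg m².
Solid cylinder: I_cm = (1/2)MR² = (1/2)(0.546)(0.217)² = 0.012855 kg m²; centre at d = 0.649 m, so the parallel axis theorem gives I = 0.012855 + (0.546)(0.649)² = 0.24283 kg m².
Total I = 0.33393 kg m²; total mass M = 5.756 kg.
k = √(I/M) = √(0.33393/5.756) = 0.24086 m.

0.241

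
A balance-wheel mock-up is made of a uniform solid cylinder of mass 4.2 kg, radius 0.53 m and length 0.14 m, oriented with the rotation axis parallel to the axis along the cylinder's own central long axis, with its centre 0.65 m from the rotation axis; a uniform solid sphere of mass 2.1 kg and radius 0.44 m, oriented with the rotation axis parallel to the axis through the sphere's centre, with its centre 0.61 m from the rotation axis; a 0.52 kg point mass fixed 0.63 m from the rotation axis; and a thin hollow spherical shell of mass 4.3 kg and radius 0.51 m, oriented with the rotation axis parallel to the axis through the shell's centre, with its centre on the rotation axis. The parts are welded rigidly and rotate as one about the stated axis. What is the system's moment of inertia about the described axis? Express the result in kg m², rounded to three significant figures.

Solid cylinder: I_cm = (1/2)MR² = (1/2)(4.2)(0.53)² = 0.58989 kg m²; centre at d = 0.65 m, so I = I_cm + Md² gives I = 0.58989 + (4.2)(0.65)² = 2.3644 kg m².
Solid sphere: I_cm = (2/5)MR² = (2/5)(2.1)(0.44)² = 0.16262 kg m²; centre at d = 0.61 m, so I = I_cm + Md² gives I = 0.16262 + (2.1)(0.61)² = 0.94403 kg m².
Point mass: I_cm = 0; centre at d = 0.63 m, so I = I_cm + Md² gives I = 0 + (0.52)(0.63)² = 0.20639 kg m².
Spherical shell: I_cm = (2/3)MR² = (2/3)(4.3)(0.51)² = 0.74562 kg m²; axis through the centre, so I = 0.74562 kg m².
Total I = 2.3644 + 0.94403 + 0.20639 + 0.74562 = 4.2604 kg m².

4.26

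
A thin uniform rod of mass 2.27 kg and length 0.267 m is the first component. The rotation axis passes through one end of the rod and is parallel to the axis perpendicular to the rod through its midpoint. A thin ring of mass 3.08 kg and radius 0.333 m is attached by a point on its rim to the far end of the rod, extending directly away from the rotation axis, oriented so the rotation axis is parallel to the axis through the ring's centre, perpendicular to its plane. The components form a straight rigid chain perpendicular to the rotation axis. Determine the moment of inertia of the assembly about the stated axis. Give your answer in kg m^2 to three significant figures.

Thin rod: I_cm = (1/12)ML² = (1/12)(2.27)(0.267)² = 0.013486 kg m^2; centre at d = 0.1335 m, so the parallel axis theorem gives I = 0.013486 + (2.27)(0.1335)² = 0.053942 kg m^2.
Thin ring: I_cm = MR² = (3.08)(0.333)² = 0.34154 kg m^2; centre at d = 0.1335 + 0.1335 + 0.333 = 0.6 m, so the parallel axis theorem gives I = 0.34154 + (3.08)(0.6)² = 1.4503 kg m^2.
Total I = 0.053942 + 1.4503 = 1.5043 kg m^2.

1.50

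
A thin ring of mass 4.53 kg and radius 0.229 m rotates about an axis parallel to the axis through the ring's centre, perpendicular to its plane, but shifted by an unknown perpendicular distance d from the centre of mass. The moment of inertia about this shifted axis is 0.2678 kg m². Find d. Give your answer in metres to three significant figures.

0.0817

About the centre-of-mass axis, I_cm = MR² = (4.53)(0.229)² = 0.23756 kg m².
Parallel axis theorem: I = I_cm + Md², so Md² = 0.2678 − 0.23756 = 0.030242 kg m².
d = √(0.030242 / 4.53) = 0.081707 m.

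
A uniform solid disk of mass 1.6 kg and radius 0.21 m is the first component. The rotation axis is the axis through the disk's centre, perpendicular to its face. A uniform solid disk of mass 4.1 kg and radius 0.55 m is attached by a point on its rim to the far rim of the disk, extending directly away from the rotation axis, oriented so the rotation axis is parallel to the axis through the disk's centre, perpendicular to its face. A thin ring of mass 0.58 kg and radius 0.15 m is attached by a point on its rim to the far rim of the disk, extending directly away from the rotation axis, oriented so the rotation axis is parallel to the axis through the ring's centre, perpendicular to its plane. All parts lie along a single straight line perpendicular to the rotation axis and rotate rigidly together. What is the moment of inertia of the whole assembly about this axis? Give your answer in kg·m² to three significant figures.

4.27

Solid disk: I_cm = (1/2)MR² = (1/2)(1.6)(0.21)² = 0.03528 kg·m²; axis through the centre, so I = 0.03528 kg·m².
Solid disk: I_cm = (1/2)MR² = (1/2)(4.1)(0.55)² = 0.62013 kg·m²; centre at d = 0.21 + 0.55 = 0.76 m, so I = I_cm + Md² gives I = 0.62013 + (4.1)(0.76)² = 2.9883 kg·m².
Thin ring: I_cm = MR² = (0.58)(0.15)² = 0.01305 kg·m²; centre at d = 0.21 + 0.55 + 0.55 + 0.15 = 1.46 m, so I = I_cm + Md² gives I = 0.01305 + (0.58)(1.46)² = 1.2494 kg·m².
Total I = 0.03528 + 2.9883 + 1.2494 = 4.2729 kg·m².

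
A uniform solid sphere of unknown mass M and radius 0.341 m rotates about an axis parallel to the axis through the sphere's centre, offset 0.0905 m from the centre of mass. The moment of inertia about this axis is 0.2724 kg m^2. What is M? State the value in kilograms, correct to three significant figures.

4.98

I = I_cm + Md² = (2/5)MR² + Md² = M·[0.4·(0.341)² + (0.0905)²] = M·0.054703.
So M = 0.2724 / 0.054703 = 4.9796 kg.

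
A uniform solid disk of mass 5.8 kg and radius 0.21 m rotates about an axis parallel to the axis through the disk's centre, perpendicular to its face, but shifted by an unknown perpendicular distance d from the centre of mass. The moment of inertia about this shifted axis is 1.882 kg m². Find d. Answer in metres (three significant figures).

About the centre-of-mass axis, I_cm = (1/2)MR² = (1/2)(5.8)(0.21)² = 0.12789 kg m².
Parallel axis theorem: I = I_cm + Md², so Md² = 1.882 − 0.12789 = 1.7541 kg m².
d = √(1.7541 / 5.8) = 0.54994 m.

0.550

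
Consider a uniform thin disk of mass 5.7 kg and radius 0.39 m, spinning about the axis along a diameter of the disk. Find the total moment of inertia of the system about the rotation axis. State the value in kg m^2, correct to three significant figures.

I_cm = (1/4)MR² = (1/4)(5.7)(0.39)² = 0.21674 kg m^2; axis through the centre, so I = 0.21674 kg m^2.

0.217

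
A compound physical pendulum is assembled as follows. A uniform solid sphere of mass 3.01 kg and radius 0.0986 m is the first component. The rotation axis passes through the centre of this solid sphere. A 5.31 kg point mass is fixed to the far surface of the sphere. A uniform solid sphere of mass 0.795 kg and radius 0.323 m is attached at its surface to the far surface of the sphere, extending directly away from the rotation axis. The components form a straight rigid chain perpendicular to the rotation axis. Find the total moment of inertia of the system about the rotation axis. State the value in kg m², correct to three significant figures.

Solid sphere: I_cm = (2/5)MR² = (2/5)(3.01)(0.0986)² = 0.011705 kg m²; axis through the centre, so I = 0.011705 kg m².
Point mass: I_cm = 0; centre at d = 0.0986 m, so I = I_cm + Md² gives I = 0 + (5.31)(0.0986)² = 0.051624 kg m².
Solid sphere: I_cm = (2/5)MR² = (2/5)(0.795)(0.323)² = 0.033177 kg m²; centre at d = 0.0986 + 0.323 = 0.4216 m, so I = I_cm + Md² gives I = 0.033177 + (0.795)(0.4216)² = 0.17449 kg m².
Total I = 0.011705 + 0.051624 + 0.17449 = 0.23781 kg m².

0.238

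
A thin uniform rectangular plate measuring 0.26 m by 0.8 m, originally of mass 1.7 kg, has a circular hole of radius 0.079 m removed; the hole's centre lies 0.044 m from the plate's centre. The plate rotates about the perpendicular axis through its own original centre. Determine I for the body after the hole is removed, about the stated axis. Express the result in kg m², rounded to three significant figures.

0.0994

Unpierced body about its centre: I₀ = (1/12)M(a²+b²) = (1/12)(1.7)[(0.26)² + (0.8)²] = 0.10024 kg m².
The removed disk has mass m = M·πr²/(ab) = (1.7)·π(0.079)²/(0.26·0.8) = 0.16025 kg (same uniform areal density).
Its moment of inertia about the rotation axis (parallel-axis theorem): I_hole = (1/2)mr² + md² = (1/2)(0.16025)(0.079)² + (0.16025)(0.044)² = 0.00081029 kg m².
Treating the hole as negative mass, I = I₀ − I_hole = 0.10024 − 0.00081029 = 0.099433 kg m².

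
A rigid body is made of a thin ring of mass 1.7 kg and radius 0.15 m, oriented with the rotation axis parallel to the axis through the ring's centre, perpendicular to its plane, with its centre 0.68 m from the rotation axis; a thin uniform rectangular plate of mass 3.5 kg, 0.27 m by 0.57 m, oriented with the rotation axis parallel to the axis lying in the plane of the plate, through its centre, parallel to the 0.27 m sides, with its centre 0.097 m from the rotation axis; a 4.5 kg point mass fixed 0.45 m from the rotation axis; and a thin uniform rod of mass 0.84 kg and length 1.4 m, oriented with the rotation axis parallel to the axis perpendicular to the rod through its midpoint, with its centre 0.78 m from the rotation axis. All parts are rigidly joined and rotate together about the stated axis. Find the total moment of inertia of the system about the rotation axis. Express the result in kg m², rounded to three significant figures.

Thin ring: I_cm = MR² = (1.7)(0.15)² = 0.03825 kg m²; centre at d = 0.68 m, so I = I_cm + Md² gives I = 0.03825 + (1.7)(0.68)² = 0.82433 kg m².
Rectangular plate: I_cm = (1/12)Mb² = (1/12)(3.5)(0.57)² = 0.094762 kg m²; centre at d = 0.097 m, so I = I_cm + Md² gives I = 0.094762 + (3.5)(0.097)² = 0.12769 kg m².
Point mass: I_cm = 0; centre at d = 0.45 m, so I = I_cm + Md² gives I = 0 + (4.5)(0.45)² = 0.91125 kg m².
Thin rod: I_cm = (1/12)ML² = (1/12)(0.84)(1.4)² = 0.1372 kg m²; centre at d = 0.78 m, so I = I_cm + Md² gives I = 0.1372 + (0.84)(0.78)² = 0.64826 kg m².
Total I = 0.82433 + 0.12769 + 0.91125 + 0.64826 = 2.5115 kg m².

2.51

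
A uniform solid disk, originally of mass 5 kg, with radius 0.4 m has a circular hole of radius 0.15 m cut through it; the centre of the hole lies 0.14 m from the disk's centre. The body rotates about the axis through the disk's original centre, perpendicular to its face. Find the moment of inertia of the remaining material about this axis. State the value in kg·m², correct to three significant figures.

Unpierced body about its centre: I₀ = (1/2)MR² = (1/2)(5)(0.4)² = 0.4 kg·m².
The removed disk has mass m = M·(r/R)² = (5)(0.15/0.4)² = 0.70312 kg (same uniform areal density).
Its moment of inertia about the rotation axis (parallel-axis theorem): I_hole = (1/2)mr² + md² = (1/2)(0.70312)(0.15)² + (0.70312)(0.14)² = 0.021691 kg·m².
Treating the hole as negative mass, I = I₀ − I_hole = 0.4 − 0.021691 = 0.37831 kg·m².

0.378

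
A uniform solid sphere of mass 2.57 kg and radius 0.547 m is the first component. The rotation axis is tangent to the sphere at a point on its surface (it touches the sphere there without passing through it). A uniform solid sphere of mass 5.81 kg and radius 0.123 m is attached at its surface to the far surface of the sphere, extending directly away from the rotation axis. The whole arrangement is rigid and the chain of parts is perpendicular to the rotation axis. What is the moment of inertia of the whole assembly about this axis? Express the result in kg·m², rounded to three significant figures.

Solid sphere: I_cm = (2/5)MR² = (2/5)(2.57)(0.547)² = 0.30759 kg·m²; centre at d = 0.547 m, so the parallel axis theorem gives I = 0.30759 + (2.57)(0.547)² = 1.0766 kg·m².
Solid sphere: I_cm = (2/5)MR² = (2/5)(5.81)(0.123)² = 0.03516 kg·m²; centre at d = 0.547 + 0.547 + 0.123 = 1.217 m, so the parallel axis theorem gives I = 0.03516 + (5.81)(1.217)² = 8.6403 kg·m².
Total I = 1.0766 + 8.6403 = 9.7168 kg·m².

9.72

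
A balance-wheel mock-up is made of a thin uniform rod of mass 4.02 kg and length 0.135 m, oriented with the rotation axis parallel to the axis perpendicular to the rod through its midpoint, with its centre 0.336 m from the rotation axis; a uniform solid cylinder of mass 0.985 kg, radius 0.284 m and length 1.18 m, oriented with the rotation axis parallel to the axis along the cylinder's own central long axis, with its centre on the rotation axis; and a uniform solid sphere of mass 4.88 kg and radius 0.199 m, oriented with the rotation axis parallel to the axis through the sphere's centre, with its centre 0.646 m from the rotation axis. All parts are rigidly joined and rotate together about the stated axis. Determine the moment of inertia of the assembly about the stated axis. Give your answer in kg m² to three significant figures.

2.61

Thin rod: I_cm = (1/12)ML² = (1/12)(4.02)(0.135)² = 0.0061054 kg m²; centre at d = 0.336 m, so I = I_cm + Md² gives I = 0.0061054 + (4.02)(0.336)² = 0.45995 kg m².
Solid cylinder: I_cm = (1/2)MR² = (1/2)(0.985)(0.284)² = 0.039723 kg m²; axis through the centre, so I = 0.039723 kg m².
Solid sphere: I_cm = (2/5)MR² = (2/5)(4.88)(0.199)² = 0.077301 kg m²; centre at d = 0.646 m, so I = I_cm + Md² gives I = 0.077301 + (4.88)(0.646)² = 2.1138 kg m².
Total I = 0.45995 + 0.039723 + 2.1138 = 2.6135 kg m².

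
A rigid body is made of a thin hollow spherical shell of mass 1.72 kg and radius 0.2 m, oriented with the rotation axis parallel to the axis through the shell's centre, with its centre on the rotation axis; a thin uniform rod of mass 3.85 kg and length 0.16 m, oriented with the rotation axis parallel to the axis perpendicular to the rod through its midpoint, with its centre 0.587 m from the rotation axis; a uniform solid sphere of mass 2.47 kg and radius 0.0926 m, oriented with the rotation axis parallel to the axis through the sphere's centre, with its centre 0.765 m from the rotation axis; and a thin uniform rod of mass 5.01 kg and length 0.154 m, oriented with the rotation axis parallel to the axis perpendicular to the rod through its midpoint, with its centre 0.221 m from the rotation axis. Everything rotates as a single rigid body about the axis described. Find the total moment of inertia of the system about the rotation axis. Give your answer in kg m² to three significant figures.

Spherical shell: I_cm = (2/3)MR² = (2/3)(1.72)(0.2)² = 0.045867 kg m²; axis through the centre, so I = 0.045867 kg m².
Thin rod: I_cm = (1/12)ML² = (1/12)(3.85)(0.16)² = 0.0082133 kg m²; centre at d = 0.587 m, so the parallel axis theorem gives I = 0.0082133 + (3.85)(0.587)² = 1.3348 kg m².
Solid sphere: I_cm = (2/5)MR² = (2/5)(2.47)(0.0926)² = 0.0084719 kg m²; centre at d = 0.765 m, so the parallel axis theorem gives I = 0.0084719 + (2.47)(0.765)² = 1.454 kg m².
Thin rod: I_cm = (1/12)ML² = (1/12)(5.01)(0.154)² = 0.0099014 kg m²; centre at d = 0.221 m, so the parallel axis theorem gives I = 0.0099014 + (5.01)(0.221)² = 0.25459 kg m².
Total I = 0.045867 + 1.3348 + 1.454 + 0.25459 = 3.0892 kg m².

3.09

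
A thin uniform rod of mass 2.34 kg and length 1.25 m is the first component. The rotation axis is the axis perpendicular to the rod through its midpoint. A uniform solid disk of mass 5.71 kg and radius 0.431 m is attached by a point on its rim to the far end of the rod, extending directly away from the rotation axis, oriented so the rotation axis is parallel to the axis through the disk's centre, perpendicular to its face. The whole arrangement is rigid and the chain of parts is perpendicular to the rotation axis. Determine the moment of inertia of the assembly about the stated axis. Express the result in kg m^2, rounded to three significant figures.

7.20

Thin rod: I_cm = (1/12)ML² = (1/12)(2.34)(1.25)² = 0.30469 kg m^2; axis through the centre, so I = 0.30469 kg m^2.
Solid disk: I_cm = (1/2)MR² = (1/2)(5.71)(0.431)² = 0.53035 kg m^2; centre at d = 0.625 + 0.431 = 1.056 m, so I = I_cm + Md² gives I = 0.53035 + (5.71)(1.056)² = 6.8978 kg m^2.
Total I = 0.30469 + 6.8978 = 7.2025 kg m^2.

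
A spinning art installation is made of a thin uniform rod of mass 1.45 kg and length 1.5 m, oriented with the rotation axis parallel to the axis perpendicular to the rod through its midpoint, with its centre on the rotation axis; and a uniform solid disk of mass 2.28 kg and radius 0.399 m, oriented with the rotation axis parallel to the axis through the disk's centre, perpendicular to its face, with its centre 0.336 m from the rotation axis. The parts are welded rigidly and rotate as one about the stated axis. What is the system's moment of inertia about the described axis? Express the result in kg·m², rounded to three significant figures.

0.711

Thin rod: I_cm = (1/12)ML² = (1/12)(1.45)(1.5)² = 0.27187 kg·m²; axis through the centre, so I = 0.27187 kg·m².
Solid disk: I_cm = (1/2)MR² = (1/2)(2.28)(0.399)² = 0.18149 kg·m²; centre at d = 0.336 m, so I = I_cm + Md² gives I = 0.18149 + (2.28)(0.336)² = 0.43889 kg·m².
Total I = 0.27187 + 0.43889 = 0.71077 kg·m².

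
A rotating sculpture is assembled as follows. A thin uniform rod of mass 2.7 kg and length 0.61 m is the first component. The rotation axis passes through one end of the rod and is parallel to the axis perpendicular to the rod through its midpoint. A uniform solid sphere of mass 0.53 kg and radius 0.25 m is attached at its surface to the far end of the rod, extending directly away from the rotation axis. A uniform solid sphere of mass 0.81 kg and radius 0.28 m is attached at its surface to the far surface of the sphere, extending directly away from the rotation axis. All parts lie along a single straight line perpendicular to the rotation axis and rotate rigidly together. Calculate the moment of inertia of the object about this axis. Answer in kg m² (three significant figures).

2.33

Thin rod: I_cm = (1/12)ML² = (1/12)(2.7)(0.61)² = 0.083723 kg m²; centre at d = 0.305 m, so I = I_cm + Md² gives I = 0.083723 + (2.7)(0.305)² = 0.33489 kg m².
Solid sphere: I_cm = (2/5)MR² = (2/5)(0.53)(0.25)² = 0.01325 kg m²; centre at d = 0.305 + 0.305 + 0.25 = 0.86 m, so I = I_cm + Md² gives I = 0.01325 + (0.53)(0.86)² = 0.40524 kg m².
Solid sphere: I_cm = (2/5)MR² = (2/5)(0.81)(0.28)² = 0.025402 kg m²; centre at d = 0.305 + 0.305 + 0.25 + 0.25 + 0.28 = 1.39 m, so I = I_cm + Md² gives I = 0.025402 + (0.81)(1.39)² = 1.5904 kg m².
Total I = 0.33489 + 0.40524 + 1.5904 = 2.3305 kg m².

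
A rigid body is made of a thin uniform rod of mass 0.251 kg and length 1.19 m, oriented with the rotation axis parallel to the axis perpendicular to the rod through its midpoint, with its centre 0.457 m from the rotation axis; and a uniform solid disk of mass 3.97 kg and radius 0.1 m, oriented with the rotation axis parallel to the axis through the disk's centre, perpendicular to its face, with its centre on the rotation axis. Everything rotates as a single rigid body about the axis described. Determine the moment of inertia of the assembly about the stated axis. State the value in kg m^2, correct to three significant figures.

0.102

Thin rod: I_cm = (1/12)ML² = (1/12)(0.251)(1.19)² = 0.02962 kg m^2; centre at d = 0.457 m, so the parallel axis theorem gives I = 0.02962 + (0.251)(0.457)² = 0.082041 kg m^2.
Solid disk: I_cm = (1/2)MR² = (1/2)(3.97)(0.1)² = 0.01985 kg m^2; axis through the centre, so I = 0.01985 kg m^2.
Total I = 0.082041 + 0.01985 = 0.10189 kg m^2.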